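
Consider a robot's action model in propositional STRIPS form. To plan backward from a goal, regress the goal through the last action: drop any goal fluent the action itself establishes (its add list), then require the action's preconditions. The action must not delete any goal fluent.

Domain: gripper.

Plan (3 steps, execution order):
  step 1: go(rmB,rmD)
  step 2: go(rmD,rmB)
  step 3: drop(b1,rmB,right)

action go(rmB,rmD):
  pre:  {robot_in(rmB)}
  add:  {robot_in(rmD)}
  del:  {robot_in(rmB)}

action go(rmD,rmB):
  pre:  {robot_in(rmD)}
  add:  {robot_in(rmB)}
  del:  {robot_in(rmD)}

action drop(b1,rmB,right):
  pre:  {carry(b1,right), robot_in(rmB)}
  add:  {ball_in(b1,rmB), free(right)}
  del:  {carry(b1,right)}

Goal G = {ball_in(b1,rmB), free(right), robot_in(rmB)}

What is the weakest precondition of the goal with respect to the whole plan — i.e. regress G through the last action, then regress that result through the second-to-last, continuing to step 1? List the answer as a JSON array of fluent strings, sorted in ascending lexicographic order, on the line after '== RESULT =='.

Regress step by step:
  through step 3 (drop(b1,rmB,right)): drop {ball_in(b1,rmB), free(right)}, keep {robot_in(rmB)}, require {carry(b1,right), robot_in(rmB)}
    → {carry(b1,right), robot_in(rmB)}
  through step 2 (go(rmD,rmB)): drop {robot_in(rmB)}, keep {carry(b1,right)}, require {robot_in(rmD)}
    → {carry(b1,right), robot_in(rmD)}
  through step 1 (go(rmB,rmD)): drop {robot_in(rmD)}, keep {carry(b1,right)}, require {robot_in(rmB)}
    → {carry(b1,right), robot_in(rmB)}

== RESULT ==
["carry(b1,right)", "robot_in(rmB)"]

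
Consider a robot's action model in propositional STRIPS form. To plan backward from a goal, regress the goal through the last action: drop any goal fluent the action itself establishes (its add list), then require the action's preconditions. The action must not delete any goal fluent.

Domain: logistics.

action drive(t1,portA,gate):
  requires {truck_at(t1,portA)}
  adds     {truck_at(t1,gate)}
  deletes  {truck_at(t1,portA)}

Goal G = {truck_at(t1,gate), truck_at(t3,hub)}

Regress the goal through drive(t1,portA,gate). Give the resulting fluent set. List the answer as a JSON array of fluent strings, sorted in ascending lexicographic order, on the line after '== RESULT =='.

Compute (G \ add) ∪ pre:
  G ∩ del = {}  (empty — regression defined)
  G \ add = {truck_at(t1,gate), truck_at(t3,hub)} \ {truck_at(t1,gate)} = {truck_at(t3,hub)}
  ∪ pre   = {truck_at(t3,hub)} ∪ {truck_at(t1,portA)}
          = {truck_at(t1,portA), truck_at(t3,hub)}

== RESULT ==
["truck_at(t1,portA)", "truck_at(t3,hub)"]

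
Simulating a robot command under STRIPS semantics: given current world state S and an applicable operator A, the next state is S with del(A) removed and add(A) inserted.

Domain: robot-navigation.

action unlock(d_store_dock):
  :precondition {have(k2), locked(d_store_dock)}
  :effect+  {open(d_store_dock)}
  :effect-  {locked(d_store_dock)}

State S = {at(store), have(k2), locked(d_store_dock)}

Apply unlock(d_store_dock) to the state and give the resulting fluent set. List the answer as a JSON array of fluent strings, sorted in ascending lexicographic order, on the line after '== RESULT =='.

Progress:
  pre ⊆ S: {have(k2), locked(d_store_dock)} ⊆ S  — applicable
  S \ del = {at(store), have(k2)}
  ∪ add   = {at(store), have(k2), open(d_store_dock)}

== RESULT ==
["at(store)", "have(k2)", "open(d_store_dock)"]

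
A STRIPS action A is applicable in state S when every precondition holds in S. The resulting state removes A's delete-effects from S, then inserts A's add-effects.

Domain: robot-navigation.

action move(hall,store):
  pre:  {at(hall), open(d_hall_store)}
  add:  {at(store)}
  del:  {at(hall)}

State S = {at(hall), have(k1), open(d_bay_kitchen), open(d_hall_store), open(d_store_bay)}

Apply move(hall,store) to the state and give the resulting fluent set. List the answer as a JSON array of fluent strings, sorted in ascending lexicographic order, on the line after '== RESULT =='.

Progress:
  pre ⊆ S: {at(hall), open(d_hall_store)} ⊆ S  — applicable
  S \ del = {have(k1), open(d_bay_kitchen), open(d_hall_store), open(d_store_bay)}
  ∪ add   = {at(store), have(k1), open(d_bay_kitchen), open(d_hall_store), open(d_store_bay)}

== RESULT ==
["at(store)", "have(k1)", "open(d_bay_kitchen)", "open(d_hall_store)", "open(d_store_bay)"]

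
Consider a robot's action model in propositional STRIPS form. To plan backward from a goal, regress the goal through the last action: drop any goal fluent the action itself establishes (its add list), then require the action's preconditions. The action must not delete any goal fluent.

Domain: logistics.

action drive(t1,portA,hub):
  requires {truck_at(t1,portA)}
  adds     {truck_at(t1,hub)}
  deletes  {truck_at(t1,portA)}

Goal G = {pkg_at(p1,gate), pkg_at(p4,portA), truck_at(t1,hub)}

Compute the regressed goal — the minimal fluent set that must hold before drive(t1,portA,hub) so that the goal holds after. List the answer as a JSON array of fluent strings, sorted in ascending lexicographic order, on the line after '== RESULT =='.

Regress:
  G ∩ del = {}  (empty — regression defined)
  G \ add = {pkg_at(p1,gate), pkg_at(p4,portA), truck_at(t1,hub)} \ {truck_at(t1,hub)} = {pkg_at(p1,gate), pkg_at(p4,portA)}
  ∪ pre   = {pkg_at(p1,gate), pkg_at(p4,portA)} ∪ {truck_at(t1,portA)}
          = {pkg_at(p1,gate), pkg_at(p4,portA), truck_at(t1,portA)}

== RESULT ==
["pkg_at(p1,gate)", "pkg_at(p4,portA)", "truck_at(t1,portA)"]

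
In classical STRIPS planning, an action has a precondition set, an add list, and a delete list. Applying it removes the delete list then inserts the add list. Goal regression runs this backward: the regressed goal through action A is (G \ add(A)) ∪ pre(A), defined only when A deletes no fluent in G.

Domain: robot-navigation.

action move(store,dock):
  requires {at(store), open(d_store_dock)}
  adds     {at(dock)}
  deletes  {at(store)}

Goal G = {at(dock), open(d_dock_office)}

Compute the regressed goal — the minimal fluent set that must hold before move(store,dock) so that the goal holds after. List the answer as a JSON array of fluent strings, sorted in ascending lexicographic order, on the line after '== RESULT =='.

Compute (G \ add) ∪ pre:
  G ∩ del = {}  (empty — regression defined)
  G \ add = {at(dock), open(d_dock_office)} \ {at(dock)} = {open(d_dock_office)}
  ∪ pre   = {open(d_dock_office)} ∪ {at(store), open(d_store_dock)}
          = {at(store), open(d_dock_office), open(d_store_dock)}

== RESULT ==
["at(store)", "open(d_dock_office)", "open(d_store_dock)"]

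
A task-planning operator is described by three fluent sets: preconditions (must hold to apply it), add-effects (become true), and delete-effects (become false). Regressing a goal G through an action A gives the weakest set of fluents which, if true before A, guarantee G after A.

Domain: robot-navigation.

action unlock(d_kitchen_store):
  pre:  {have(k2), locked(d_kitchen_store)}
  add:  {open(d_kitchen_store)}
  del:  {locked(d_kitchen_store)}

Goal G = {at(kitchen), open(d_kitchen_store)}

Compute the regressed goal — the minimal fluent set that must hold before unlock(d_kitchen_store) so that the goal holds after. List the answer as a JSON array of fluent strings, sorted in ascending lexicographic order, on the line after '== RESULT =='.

Compute (G \ add) ∪ pre:
  G ∩ del = {}  (empty — regression defined)
  G \ add = {at(kitchen), open(d_kitchen_store)} \ {open(d_kitchen_store)} = {at(kitchen)}
  ∪ pre   = {at(kitchen)} ∪ {have(k2), locked(d_kitchen_store)}
          = {at(kitchen), have(k2), locked(d_kitchen_store)}

== RESULT ==
["at(kitchen)", "have(k2)", "locked(d_kitchen_store)"]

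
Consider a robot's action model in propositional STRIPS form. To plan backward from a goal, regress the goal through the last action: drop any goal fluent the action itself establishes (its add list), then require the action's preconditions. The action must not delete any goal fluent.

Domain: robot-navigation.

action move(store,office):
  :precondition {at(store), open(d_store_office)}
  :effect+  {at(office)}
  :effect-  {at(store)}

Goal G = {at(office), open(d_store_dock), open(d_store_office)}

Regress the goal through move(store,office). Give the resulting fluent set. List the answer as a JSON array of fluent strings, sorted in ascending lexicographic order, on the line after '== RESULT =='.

Regress:
  G ∩ del = {}  (empty — regression defined)
  G \ add = {at(office), open(d_store_dock), open(d_store_office)} \ {at(office)} = {open(d_store_dock), open(d_store_office)}
  ∪ pre   = {open(d_store_dock), open(d_store_office)} ∪ {at(store), open(d_store_office)}
          = {at(store), open(d_store_dock), open(d_store_office)}

== RESULT ==
["at(store)", "open(d_store_dock)", "open(d_store_office)"]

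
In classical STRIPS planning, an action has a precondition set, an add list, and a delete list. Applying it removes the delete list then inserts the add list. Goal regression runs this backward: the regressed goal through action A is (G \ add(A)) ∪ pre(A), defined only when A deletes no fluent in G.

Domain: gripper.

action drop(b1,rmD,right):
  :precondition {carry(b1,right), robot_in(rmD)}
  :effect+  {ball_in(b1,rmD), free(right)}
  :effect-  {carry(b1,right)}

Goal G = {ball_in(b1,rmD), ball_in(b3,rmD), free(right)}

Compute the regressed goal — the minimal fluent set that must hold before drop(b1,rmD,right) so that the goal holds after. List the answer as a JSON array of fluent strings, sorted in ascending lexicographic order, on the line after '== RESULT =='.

Compute (G \ add) ∪ pre:
  G ∩ del = {}  (empty — regression defined)
  G \ add = {ball_in(b1,rmD), ball_in(b3,rmD), free(right)} \ {ball_in(b1,rmD), free(right)} = {ball_in(b3,rmD)}
  ∪ pre   = {ball_in(b3,rmD)} ∪ {carry(b1,right), robot_in(rmD)}
          = {ball_in(b3,rmD), carry(b1,right), robot_in(rmD)}

== RESULT ==
["ball_in(b3,rmD)", "carry(b1,right)", "robot_in(rmD)"]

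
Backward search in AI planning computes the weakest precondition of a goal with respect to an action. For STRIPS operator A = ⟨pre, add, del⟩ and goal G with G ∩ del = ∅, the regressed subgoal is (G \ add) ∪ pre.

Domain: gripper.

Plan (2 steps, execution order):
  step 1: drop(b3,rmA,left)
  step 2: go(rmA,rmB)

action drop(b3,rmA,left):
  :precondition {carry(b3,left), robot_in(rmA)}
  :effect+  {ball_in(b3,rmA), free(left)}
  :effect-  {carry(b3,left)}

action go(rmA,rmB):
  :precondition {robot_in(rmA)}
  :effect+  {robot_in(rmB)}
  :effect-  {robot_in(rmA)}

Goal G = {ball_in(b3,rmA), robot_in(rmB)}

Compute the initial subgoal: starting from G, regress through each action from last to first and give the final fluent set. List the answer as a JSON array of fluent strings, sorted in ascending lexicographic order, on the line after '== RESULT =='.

Regress step by step:
  through step 2 (go(rmA,rmB)): drop {robot_in(rmB)}, keep {ball_in(b3,rmA)}, require {robot_in(rmA)}
    → {ball_in(b3,rmA), robot_in(rmA)}
  through step 1 (drop(b3,rmA,left)): drop {ball_in(b3,rmA)}, keep {robot_in(rmA)}, require {carry(b3,left), robot_in(rmA)}
    → {carry(b3,left), robot_in(rmA)}

== RESULT ==
["carry(b3,left)", "robot_in(rmA)"]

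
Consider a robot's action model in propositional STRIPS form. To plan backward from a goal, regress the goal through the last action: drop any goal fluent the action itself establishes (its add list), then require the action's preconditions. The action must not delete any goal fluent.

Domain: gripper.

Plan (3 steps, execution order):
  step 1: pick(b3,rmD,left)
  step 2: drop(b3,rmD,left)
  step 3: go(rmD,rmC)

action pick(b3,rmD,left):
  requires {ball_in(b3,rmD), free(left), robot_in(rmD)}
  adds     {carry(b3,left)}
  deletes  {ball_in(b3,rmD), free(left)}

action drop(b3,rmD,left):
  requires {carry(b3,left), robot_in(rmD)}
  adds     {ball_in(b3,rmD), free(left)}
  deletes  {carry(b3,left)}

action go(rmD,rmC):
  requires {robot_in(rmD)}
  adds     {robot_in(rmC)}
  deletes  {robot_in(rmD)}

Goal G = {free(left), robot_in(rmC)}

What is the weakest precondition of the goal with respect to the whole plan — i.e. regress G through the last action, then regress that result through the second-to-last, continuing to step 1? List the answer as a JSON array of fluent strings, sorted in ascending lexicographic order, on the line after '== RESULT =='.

Regress step by step:
  through step 3 (go(rmD,rmC)): drop {robot_in(rmC)}, keep {free(left)}, require {robot_in(rmD)}
    → {free(left), robot_in(rmD)}
  through step 2 (drop(b3,rmD,left)): drop {free(left)}, keep {robot_in(rmD)}, require {carry(b3,left), robot_in(rmD)}
    → {carry(b3,left), robot_in(rmD)}
  through step 1 (pick(b3,rmD,left)): drop {carry(b3,left)}, keep {robot_in(rmD)}, require {ball_in(b3,rmD), free(left), robot_in(rmD)}
    → {ball_in(b3,rmD), free(left), robot_in(rmD)}

== RESULT ==
["ball_in(b3,rmD)", "free(left)", "robot_in(rmD)"]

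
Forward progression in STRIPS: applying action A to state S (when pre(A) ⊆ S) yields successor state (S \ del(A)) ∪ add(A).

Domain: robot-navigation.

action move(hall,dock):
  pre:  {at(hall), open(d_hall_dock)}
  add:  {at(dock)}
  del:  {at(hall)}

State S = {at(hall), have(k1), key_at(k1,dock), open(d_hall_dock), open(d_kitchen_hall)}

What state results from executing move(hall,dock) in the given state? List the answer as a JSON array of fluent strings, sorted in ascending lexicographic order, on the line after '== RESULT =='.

Progress:
  pre ⊆ S: {at(hall), open(d_hall_dock)} ⊆ S  — applicable
  S \ del = {have(k1), key_at(k1,dock), open(d_hall_dock), open(d_kitchen_hall)}
  ∪ add   = {at(dock), have(k1), key_at(k1,dock), open(d_hall_dock), open(d_kitchen_hall)}

== RESULT ==
["at(dock)", "have(k1)", "key_at(k1,dock)", "open(d_hall_dock)", "open(d_kitchen_hall)"]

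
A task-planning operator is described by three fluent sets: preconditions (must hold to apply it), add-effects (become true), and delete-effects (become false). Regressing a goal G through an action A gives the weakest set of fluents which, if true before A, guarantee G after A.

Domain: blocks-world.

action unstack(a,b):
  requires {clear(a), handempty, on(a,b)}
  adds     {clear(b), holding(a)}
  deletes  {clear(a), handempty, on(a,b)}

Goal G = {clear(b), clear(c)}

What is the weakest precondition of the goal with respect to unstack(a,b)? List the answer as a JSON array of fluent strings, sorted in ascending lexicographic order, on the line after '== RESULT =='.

Regress:
  G ∩ del = {}  (empty — regression defined)
  G \ add = {clear(b), clear(c)} \ {clear(b), holding(a)} = {clear(c)}
  ∪ pre   = {clear(c)} ∪ {clear(a), handempty, on(a,b)}
          = {clear(a), clear(c), handempty, on(a,b)}

== RESULT ==
["clear(a)", "clear(c)", "handempty", "on(a,b)"]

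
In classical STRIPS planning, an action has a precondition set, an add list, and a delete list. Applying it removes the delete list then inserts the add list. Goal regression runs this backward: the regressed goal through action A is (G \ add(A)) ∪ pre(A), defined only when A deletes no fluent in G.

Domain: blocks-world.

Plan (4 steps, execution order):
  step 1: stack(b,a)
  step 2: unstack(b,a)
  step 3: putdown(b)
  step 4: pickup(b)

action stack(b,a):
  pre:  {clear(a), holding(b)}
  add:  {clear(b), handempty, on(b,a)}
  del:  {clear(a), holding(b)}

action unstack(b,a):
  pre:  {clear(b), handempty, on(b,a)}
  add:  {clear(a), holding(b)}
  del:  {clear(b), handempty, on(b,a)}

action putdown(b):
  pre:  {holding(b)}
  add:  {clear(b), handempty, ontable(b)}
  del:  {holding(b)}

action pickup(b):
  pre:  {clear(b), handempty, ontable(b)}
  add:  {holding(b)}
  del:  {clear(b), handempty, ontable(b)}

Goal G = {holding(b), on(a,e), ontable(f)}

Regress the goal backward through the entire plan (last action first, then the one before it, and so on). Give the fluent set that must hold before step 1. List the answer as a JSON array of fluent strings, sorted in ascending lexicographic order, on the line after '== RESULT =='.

Work backward from the goal:
  through step 4 (pickup(b)): drop {holding(b)}, keep {on(a,e), ontable(f)}, require {clear(b), handempty, ontable(b)}
    → {clear(b), handempty, on(a,e), ontable(b), ontable(f)}
  through step 3 (putdown(b)): drop {clear(b), handempty, ontable(b)}, keep {on(a,e), ontable(f)}, require {holding(b)}
    → {holding(b), on(a,e), ontable(f)}
  through step 2 (unstack(b,a)): drop {holding(b)}, keep {on(a,e), ontable(f)}, require {clear(b), handempty, on(b,a)}
    → {clear(b), handempty, on(a,e), on(b,a), ontable(f)}
  through step 1 (stack(b,a)): drop {clear(b), handempty, on(b,a)}, keep {on(a,e), ontable(f)}, require {clear(a), holding(b)}
    → {clear(a), holding(b), on(a,e), ontable(f)}

== RESULT ==
["clear(a)", "holding(b)", "on(a,e)", "ontable(f)"]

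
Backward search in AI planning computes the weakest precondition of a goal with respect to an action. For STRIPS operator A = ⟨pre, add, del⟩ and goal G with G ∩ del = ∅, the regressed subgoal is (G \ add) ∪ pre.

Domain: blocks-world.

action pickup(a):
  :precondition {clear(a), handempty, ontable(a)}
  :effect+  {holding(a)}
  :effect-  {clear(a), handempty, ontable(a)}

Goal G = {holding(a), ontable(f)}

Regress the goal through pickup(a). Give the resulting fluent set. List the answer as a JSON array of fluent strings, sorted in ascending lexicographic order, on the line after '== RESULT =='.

Compute (G \ add) ∪ pre:
  G ∩ del = {}  (empty — regression defined)
  G \ add = {holding(a), ontable(f)} \ {holding(a)} = {ontable(f)}
  ∪ pre   = {ontable(f)} ∪ {clear(a), handempty, ontable(a)}
          = {clear(a), handempty, ontable(a), ontable(f)}

== RESULT ==
["clear(a)", "handempty", "ontable(a)", "ontable(f)"]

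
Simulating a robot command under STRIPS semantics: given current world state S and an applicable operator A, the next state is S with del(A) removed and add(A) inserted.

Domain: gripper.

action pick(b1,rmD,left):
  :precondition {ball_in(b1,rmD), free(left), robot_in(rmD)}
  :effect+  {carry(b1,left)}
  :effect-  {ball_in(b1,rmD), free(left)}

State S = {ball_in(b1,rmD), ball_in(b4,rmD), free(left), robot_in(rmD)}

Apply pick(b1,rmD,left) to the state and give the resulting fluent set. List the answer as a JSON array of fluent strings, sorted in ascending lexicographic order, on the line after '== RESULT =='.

Progress:
  pre ⊆ S: {ball_in(b1,rmD), free(left), robot_in(rmD)} ⊆ S  — applicable
  S \ del = {ball_in(b4,rmD), robot_in(rmD)}
  ∪ add   = {ball_in(b4,rmD), carry(b1,left), robot_in(rmD)}

== RESULT ==
["ball_in(b4,rmD)", "carry(b1,left)", "robot_in(rmD)"]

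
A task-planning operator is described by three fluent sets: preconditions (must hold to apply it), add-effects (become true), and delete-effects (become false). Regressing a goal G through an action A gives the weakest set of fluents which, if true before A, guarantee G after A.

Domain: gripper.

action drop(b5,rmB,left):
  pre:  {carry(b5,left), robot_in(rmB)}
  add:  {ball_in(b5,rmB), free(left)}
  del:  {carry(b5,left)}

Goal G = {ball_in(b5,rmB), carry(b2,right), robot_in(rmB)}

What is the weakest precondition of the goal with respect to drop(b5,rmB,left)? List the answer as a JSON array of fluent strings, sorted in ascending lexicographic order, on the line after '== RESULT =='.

Regress:
  G ∩ del = {}  (empty — regression defined)
  G \ add = {ball_in(b5,rmB), carry(b2,right), robot_in(rmB)} \ {ball_in(b5,rmB), free(left)} = {carry(b2,right), robot_in(rmB)}
  ∪ pre   = {carry(b2,right), robot_in(rmB)} ∪ {carry(b5,left), robot_in(rmB)}
          = {carry(b2,right), carry(b5,left), robot_in(rmB)}

== RESULT ==
["carry(b2,right)", "carry(b5,left)", "robot_in(rmB)"]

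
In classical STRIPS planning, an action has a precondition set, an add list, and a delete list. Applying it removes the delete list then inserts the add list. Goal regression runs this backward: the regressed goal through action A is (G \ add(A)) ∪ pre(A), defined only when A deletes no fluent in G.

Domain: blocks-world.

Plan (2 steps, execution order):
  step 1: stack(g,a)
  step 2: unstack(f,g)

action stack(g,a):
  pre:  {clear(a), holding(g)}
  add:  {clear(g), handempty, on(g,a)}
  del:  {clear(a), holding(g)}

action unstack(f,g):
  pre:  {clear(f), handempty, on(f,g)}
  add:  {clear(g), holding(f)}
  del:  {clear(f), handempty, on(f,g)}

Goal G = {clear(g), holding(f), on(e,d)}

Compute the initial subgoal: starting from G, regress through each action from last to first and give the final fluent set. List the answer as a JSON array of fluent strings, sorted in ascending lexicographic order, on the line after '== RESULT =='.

Regress step by step:
  through step 2 (unstack(f,g)): drop {clear(g), holding(f)}, keep {on(e,d)}, require {clear(f), handempty, on(f,g)}
    → {clear(f), handempty, on(e,d), on(f,g)}
  through step 1 (stack(g,a)): drop {handempty}, keep {clear(f), on(e,d), on(f,g)}, require {clear(a), holding(g)}
    → {clear(a), clear(f), holding(g), on(e,d), on(f,g)}

== RESULT ==
["clear(a)", "clear(f)", "holding(g)", "on(e,d)", "on(f,g)"]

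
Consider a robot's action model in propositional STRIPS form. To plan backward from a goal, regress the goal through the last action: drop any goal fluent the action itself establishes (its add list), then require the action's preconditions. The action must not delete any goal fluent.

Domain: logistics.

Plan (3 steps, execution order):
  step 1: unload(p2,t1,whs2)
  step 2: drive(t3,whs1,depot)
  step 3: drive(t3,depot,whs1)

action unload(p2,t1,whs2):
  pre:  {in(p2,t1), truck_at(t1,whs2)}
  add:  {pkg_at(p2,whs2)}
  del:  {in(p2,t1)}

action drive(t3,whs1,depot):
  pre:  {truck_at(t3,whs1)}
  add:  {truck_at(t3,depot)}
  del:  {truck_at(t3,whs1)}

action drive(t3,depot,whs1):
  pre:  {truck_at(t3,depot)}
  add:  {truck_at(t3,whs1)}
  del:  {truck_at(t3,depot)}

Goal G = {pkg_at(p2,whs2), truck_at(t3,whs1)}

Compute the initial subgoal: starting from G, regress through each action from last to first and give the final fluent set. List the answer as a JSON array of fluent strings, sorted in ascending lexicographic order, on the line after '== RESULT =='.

Regress step by step:
  through step 3 (drive(t3,depot,whs1)): drop {truck_at(t3,whs1)}, keep {pkg_at(p2,whs2)}, require {truck_at(t3,depot)}
    → {pkg_at(p2,whs2), truck_at(t3,depot)}
  through step 2 (drive(t3,whs1,depot)): drop {truck_at(t3,depot)}, keep {pkg_at(p2,whs2)}, require {truck_at(t3,whs1)}
    → {pkg_at(p2,whs2), truck_at(t3,whs1)}
  through step 1 (unload(p2,t1,whs2)): drop {pkg_at(p2,whs2)}, keep {truck_at(t3,whs1)}, require {in(p2,t1), truck_at(t1,whs2)}
    → {in(p2,t1), truck_at(t1,whs2), truck_at(t3,whs1)}

== RESULT ==
["in(p2,t1)", "truck_at(t1,whs2)", "truck_at(t3,whs1)"]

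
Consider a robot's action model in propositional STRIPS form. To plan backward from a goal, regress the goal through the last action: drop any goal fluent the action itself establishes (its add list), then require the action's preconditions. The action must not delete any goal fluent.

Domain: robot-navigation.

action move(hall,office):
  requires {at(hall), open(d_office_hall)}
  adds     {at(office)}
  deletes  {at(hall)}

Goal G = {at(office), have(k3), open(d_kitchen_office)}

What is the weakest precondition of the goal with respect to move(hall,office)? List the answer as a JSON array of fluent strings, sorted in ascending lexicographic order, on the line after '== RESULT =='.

Regress:
  G ∩ del = {}  (empty — regression defined)
  G \ add = {at(office), have(k3), open(d_kitchen_office)} \ {at(office)} = {have(k3), open(d_kitchen_office)}
  ∪ pre   = {have(k3), open(d_kitchen_office)} ∪ {at(hall), open(d_office_hall)}
          = {at(hall), have(k3), open(d_kitchen_office), open(d_office_hall)}

== RESULT ==
["at(hall)", "have(k3)", "open(d_kitchen_office)", "open(d_office_hall)"]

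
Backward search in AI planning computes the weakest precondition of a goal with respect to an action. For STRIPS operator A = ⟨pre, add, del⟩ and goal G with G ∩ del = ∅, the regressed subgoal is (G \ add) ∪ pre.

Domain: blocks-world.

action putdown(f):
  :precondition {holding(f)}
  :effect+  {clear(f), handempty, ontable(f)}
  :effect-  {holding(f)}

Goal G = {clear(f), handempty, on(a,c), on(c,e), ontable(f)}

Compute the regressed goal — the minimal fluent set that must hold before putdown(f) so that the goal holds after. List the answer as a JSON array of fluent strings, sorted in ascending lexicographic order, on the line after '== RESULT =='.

Regress:
  G ∩ del = {}  (empty — regression defined)
  G \ add = {clear(f), handempty, on(a,c), on(c,e), ontable(f)} \ {clear(f), handempty, ontable(f)} = {on(a,c), on(c,e)}
  ∪ pre   = {on(a,c), on(c,e)} ∪ {holding(f)}
          = {holding(f), on(a,c), on(c,e)}

== RESULT ==
["holding(f)", "on(a,c)", "on(c,e)"]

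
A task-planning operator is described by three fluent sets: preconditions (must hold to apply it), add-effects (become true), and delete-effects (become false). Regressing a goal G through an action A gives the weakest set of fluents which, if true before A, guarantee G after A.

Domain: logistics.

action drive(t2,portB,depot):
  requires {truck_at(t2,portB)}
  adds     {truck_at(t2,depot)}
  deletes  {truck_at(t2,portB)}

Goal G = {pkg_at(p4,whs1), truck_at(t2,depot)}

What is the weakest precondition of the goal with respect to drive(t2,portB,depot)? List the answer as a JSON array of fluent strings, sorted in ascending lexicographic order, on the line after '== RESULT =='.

Regress:
  G ∩ del = {}  (empty — regression defined)
  G \ add = {pkg_at(p4,whs1), truck_at(t2,depot)} \ {truck_at(t2,depot)} = {pkg_at(p4,whs1)}
  ∪ pre   = {pkg_at(p4,whs1)} ∪ {truck_at(t2,portB)}
          = {pkg_at(p4,whs1), truck_at(t2,portB)}

== RESULT ==
["pkg_at(p4,whs1)", "truck_at(t2,portB)"]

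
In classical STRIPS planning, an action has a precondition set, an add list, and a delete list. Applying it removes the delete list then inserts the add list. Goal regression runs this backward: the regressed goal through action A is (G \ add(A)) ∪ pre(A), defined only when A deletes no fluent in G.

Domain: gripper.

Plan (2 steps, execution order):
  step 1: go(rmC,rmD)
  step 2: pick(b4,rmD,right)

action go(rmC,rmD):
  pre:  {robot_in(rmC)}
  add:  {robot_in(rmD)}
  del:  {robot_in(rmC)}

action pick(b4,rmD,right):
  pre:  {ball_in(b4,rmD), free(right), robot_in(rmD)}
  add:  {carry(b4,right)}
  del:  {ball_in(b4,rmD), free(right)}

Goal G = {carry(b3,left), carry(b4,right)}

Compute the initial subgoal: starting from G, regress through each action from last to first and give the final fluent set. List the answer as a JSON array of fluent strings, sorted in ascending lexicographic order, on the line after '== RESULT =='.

Work backward from the goal:
  through step 2 (pick(b4,rmD,right)): drop {carry(b4,right)}, keep {carry(b3,left)}, require {ball_in(b4,rmD), free(right), robot_in(rmD)}
    → {ball_in(b4,rmD), carry(b3,left), free(right), robot_in(rmD)}
  through step 1 (go(rmC,rmD)): drop {robot_in(rmD)}, keep {ball_in(b4,rmD), carry(b3,left), free(right)}, require {robot_in(rmC)}
    → {ball_in(b4,rmD), carry(b3,left), free(right), robot_in(rmC)}

== RESULT ==
["ball_in(b4,rmD)", "carry(b3,left)", "free(right)", "robot_in(rmC)"]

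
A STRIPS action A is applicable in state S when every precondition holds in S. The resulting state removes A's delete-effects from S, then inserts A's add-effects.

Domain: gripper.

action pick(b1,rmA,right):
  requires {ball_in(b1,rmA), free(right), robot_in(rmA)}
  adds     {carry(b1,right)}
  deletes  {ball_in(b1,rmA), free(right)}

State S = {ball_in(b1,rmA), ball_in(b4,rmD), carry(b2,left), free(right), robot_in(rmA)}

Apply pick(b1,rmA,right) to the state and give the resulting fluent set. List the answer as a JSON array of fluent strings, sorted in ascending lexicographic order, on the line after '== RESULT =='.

Compute (S \ del) ∪ add:
  pre ⊆ S: {ball_in(b1,rmA), free(right), robot_in(rmA)} ⊆ S  — applicable
  S \ del = {ball_in(b4,rmD), carry(b2,left), robot_in(rmA)}
  ∪ add   = {ball_in(b4,rmD), carry(b1,right), carry(b2,left), robot_in(rmA)}

== RESULT ==
["ball_in(b4,rmD)", "carry(b1,right)", "carry(b2,left)", "robot_in(rmA)"]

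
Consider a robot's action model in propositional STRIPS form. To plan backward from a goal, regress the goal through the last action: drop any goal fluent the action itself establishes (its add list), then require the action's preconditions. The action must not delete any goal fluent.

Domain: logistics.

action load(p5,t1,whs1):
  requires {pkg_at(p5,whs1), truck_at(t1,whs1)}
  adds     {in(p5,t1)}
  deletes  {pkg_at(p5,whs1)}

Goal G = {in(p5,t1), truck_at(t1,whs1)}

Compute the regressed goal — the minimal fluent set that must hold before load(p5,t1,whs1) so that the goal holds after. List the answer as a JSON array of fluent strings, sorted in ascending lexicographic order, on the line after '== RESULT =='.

Regress:
  G ∩ del = {}  (empty — regression defined)
  G \ add = {in(p5,t1), truck_at(t1,whs1)} \ {in(p5,t1)} = {truck_at(t1,whs1)}
  ∪ pre   = {truck_at(t1,whs1)} ∪ {pkg_at(p5,whs1), truck_at(t1,whs1)}
          = {pkg_at(p5,whs1), truck_at(t1,whs1)}

== RESULT ==
["pkg_at(p5,whs1)", "truck_at(t1,whs1)"]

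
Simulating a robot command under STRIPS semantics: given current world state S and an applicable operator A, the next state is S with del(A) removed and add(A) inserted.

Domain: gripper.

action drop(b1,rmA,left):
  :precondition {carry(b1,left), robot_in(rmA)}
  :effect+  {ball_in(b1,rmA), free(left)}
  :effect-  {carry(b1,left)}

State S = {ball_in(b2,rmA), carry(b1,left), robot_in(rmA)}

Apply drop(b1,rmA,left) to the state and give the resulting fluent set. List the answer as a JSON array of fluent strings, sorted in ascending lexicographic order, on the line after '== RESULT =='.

Compute (S \ del) ∪ add:
  pre ⊆ S: {carry(b1,left), robot_in(rmA)} ⊆ S  — applicable
  S \ del = {ball_in(b2,rmA), robot_in(rmA)}
  ∪ add   = {ball_in(b1,rmA), ball_in(b2,rmA), free(left), robot_in(rmA)}

== RESULT ==
["ball_in(b1,rmA)", "ball_in(b2,rmA)", "free(left)", "robot_in(rmA)"]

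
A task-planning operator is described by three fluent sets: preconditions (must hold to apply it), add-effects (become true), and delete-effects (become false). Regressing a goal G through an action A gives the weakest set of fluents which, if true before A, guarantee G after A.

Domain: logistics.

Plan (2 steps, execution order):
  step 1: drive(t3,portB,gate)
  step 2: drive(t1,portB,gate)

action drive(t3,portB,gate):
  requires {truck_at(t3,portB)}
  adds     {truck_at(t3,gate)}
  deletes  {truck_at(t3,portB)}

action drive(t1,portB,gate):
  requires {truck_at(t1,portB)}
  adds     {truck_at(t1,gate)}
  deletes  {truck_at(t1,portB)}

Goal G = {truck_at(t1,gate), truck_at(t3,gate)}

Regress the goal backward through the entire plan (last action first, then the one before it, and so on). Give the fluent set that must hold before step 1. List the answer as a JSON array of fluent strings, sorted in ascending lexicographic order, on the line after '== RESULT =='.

Regress step by step:
  through step 2 (drive(t1,portB,gate)): drop {truck_at(t1,gate)}, keep {truck_at(t3,gate)}, require {truck_at(t1,portB)}
    → {truck_at(t1,portB), truck_at(t3,gate)}
  through step 1 (drive(t3,portB,gate)): drop {truck_at(t3,gate)}, keep {truck_at(t1,portB)}, require {truck_at(t3,portB)}
    → {truck_at(t1,portB), truck_at(t3,portB)}

== RESULT ==
["truck_at(t1,portB)", "truck_at(t3,portB)"]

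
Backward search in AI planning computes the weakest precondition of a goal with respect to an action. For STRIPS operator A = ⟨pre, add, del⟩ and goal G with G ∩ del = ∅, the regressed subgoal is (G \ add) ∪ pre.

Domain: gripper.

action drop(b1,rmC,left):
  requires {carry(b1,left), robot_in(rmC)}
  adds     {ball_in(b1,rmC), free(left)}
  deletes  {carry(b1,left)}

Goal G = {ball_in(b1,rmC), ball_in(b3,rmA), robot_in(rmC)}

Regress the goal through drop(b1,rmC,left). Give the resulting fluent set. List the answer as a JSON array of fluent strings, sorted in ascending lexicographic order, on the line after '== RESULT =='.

Regress:
  G ∩ del = {}  (empty — regression defined)
  G \ add = {ball_in(b1,rmC), ball_in(b3,rmA), robot_in(rmC)} \ {ball_in(b1,rmC), free(left)} = {ball_in(b3,rmA), robot_in(rmC)}
  ∪ pre   = {ball_in(b3,rmA), robot_in(rmC)} ∪ {carry(b1,left), robot_in(rmC)}
          = {ball_in(b3,rmA), carry(b1,left), robot_in(rmC)}

== RESULT ==
["ball_in(b3,rmA)", "carry(b1,left)", "robot_in(rmC)"]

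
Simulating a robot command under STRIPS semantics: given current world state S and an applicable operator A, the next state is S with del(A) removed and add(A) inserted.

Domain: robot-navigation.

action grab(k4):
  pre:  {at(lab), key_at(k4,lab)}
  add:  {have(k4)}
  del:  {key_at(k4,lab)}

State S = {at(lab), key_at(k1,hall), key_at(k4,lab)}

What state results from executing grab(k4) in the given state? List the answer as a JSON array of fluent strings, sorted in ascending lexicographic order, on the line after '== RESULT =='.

Progress:
  pre ⊆ S: {at(lab), key_at(k4,lab)} ⊆ S  — applicable
  S \ del = {at(lab), key_at(k1,hall)}
  ∪ add   = {at(lab), have(k4), key_at(k1,hall)}

== RESULT ==
["at(lab)", "have(k4)", "key_at(k1,hall)"]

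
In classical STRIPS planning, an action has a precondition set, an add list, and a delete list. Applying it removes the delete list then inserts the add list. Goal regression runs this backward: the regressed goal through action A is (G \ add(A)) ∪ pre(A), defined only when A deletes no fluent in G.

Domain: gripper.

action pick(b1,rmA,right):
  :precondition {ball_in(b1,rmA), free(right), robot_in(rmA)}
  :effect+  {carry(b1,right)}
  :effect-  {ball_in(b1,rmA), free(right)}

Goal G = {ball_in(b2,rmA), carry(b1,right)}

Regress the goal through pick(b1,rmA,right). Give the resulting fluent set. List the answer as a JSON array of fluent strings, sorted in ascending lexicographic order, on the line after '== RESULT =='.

Compute (G \ add) ∪ pre:
  G ∩ del = {}  (empty — regression defined)
  G \ add = {ball_in(b2,rmA), carry(b1,right)} \ {carry(b1,right)} = {ball_in(b2,rmA)}
  ∪ pre   = {ball_in(b2,rmA)} ∪ {ball_in(b1,rmA), free(right), robot_in(rmA)}
          = {ball_in(b1,rmA), ball_in(b2,rmA), free(right), robot_in(rmA)}

== RESULT ==
["ball_in(b1,rmA)", "ball_in(b2,rmA)", "free(right)", "robot_in(rmA)"]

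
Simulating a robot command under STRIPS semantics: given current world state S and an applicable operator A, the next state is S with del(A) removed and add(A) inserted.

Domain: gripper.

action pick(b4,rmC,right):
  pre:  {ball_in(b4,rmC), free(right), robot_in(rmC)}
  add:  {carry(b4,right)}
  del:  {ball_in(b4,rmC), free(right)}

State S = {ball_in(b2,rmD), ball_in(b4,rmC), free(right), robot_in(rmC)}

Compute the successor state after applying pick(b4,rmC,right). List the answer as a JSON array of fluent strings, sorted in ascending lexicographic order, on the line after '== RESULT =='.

Compute (S \ del) ∪ add:
  pre ⊆ S: {ball_in(b4,rmC), free(right), robot_in(rmC)} ⊆ S  — applicable
  S \ del = {ball_in(b2,rmD), robot_in(rmC)}
  ∪ add   = {ball_in(b2,rmD), carry(b4,right), robot_in(rmC)}

== RESULT ==
["ball_in(b2,rmD)", "carry(b4,right)", "robot_in(rmC)"]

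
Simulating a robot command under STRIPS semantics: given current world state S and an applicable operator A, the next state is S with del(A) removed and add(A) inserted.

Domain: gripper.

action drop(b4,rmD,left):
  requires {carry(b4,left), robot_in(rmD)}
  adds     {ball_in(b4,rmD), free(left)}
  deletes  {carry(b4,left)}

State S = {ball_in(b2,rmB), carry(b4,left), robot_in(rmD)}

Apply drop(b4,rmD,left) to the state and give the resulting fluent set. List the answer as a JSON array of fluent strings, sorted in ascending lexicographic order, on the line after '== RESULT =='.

Compute (S \ del) ∪ add:
  pre ⊆ S: {carry(b4,left), robot_in(rmD)} ⊆ S  — applicable
  S \ del = {ball_in(b2,rmB), robot_in(rmD)}
  ∪ add   = {ball_in(b2,rmB), ball_in(b4,rmD), free(left), robot_in(rmD)}

== RESULT ==
["ball_in(b2,rmB)", "ball_in(b4,rmD)", "free(left)", "robot_in(rmD)"]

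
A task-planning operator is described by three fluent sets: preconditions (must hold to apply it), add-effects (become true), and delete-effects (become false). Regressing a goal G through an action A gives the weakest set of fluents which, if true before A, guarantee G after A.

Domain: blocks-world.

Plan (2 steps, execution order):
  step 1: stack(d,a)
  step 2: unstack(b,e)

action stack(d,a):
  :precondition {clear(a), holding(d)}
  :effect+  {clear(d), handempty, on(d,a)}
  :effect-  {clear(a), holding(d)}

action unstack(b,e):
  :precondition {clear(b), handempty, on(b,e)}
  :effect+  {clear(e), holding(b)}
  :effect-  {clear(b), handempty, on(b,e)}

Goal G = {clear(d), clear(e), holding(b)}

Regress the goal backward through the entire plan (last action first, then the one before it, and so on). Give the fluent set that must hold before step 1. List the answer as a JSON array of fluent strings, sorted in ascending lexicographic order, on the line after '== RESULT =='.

Work backward from the goal:
  through step 2 (unstack(b,e)): drop {clear(e), holding(b)}, keep {clear(d)}, require {clear(b), handempty, on(b,e)}
    → {clear(b), clear(d), handempty, on(b,e)}
  through step 1 (stack(d,a)): drop {clear(d), handempty}, keep {clear(b), on(b,e)}, require {clear(a), holding(d)}
    → {clear(a), clear(b), holding(d), on(b,e)}

== RESULT ==
["clear(a)", "clear(b)", "holding(d)", "on(b,e)"]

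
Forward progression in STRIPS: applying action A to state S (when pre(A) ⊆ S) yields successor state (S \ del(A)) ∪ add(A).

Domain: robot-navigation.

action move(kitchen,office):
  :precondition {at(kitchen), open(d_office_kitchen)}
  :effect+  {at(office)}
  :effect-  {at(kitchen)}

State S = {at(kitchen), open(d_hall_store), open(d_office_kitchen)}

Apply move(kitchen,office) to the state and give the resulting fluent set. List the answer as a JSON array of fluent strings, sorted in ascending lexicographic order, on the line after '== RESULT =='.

Compute (S \ del) ∪ add:
  pre ⊆ S: {at(kitchen), open(d_office_kitchen)} ⊆ S  — applicable
  S \ del = {open(d_hall_store), open(d_office_kitchen)}
  ∪ add   = {at(office), open(d_hall_store), open(d_office_kitchen)}

== RESULT ==
["at(office)", "open(d_hall_store)", "open(d_office_kitchen)"]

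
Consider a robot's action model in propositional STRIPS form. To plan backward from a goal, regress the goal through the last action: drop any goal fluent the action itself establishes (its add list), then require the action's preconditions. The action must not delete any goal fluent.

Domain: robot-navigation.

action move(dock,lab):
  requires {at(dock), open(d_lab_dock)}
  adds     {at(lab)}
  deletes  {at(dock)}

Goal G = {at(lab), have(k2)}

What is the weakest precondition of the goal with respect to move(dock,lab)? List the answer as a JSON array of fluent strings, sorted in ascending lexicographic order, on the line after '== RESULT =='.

Regress:
  G ∩ del = {}  (empty — regression defined)
  G \ add = {at(lab), have(k2)} \ {at(lab)} = {have(k2)}
  ∪ pre   = {have(k2)} ∪ {at(dock), open(d_lab_dock)}
          = {at(dock), have(k2), open(d_lab_dock)}

== RESULT ==
["at(dock)", "have(k2)", "open(d_lab_dock)"]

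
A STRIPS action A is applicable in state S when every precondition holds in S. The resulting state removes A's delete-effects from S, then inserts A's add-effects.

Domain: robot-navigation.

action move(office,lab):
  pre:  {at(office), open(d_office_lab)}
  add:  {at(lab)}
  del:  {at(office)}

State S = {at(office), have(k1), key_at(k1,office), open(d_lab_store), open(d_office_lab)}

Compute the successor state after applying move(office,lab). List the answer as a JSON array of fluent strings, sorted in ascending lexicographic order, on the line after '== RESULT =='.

Compute (S \ del) ∪ add:
  pre ⊆ S: {at(office), open(d_office_lab)} ⊆ S  — applicable
  S \ del = {have(k1), key_at(k1,office), open(d_lab_store), open(d_office_lab)}
  ∪ add   = {at(lab), have(k1), key_at(k1,office), open(d_lab_store), open(d_office_lab)}

== RESULT ==
["at(lab)", "have(k1)", "key_at(k1,office)", "open(d_lab_store)", "open(d_office_lab)"]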